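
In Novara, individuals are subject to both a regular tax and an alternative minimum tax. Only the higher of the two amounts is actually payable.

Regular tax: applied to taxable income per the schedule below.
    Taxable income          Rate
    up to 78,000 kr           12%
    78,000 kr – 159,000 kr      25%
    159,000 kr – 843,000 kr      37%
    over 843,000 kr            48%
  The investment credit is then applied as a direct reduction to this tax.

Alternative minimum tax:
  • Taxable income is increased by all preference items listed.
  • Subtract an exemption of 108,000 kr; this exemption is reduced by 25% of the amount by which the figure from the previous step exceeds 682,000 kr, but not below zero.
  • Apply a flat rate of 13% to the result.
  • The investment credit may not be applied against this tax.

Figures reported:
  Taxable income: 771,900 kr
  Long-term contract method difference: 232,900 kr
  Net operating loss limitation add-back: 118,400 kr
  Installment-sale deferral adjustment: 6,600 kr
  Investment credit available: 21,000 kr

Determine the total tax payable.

235,383 kr

Regular tax:
  78,000 kr × 12% = 9,360 kr
  81,000 kr × 25% = 20,250 kr
  612,900 kr × 37% = 226,773 kr
  → 256,383 kr
  Less investment credit 21,000 kr → 235,383 kr

Alternative minimum tax:
  Adjusted income: 771,900 kr + 232,900 kr + 118,400 kr + 6,600 kr = 1,129,800 kr
  Exemption: 25% × (1,129,800 kr − 682,000 kr) = 111,950 kr ≥ 108,000 kr, so the exemption is fully phased out
  Base: 1,129,800 kr − 0 kr = 1,129,800 kr
  1,129,800 kr × 13% = 146,874 kr

235,383 kr > 146,874 kr, so the regular tax governs.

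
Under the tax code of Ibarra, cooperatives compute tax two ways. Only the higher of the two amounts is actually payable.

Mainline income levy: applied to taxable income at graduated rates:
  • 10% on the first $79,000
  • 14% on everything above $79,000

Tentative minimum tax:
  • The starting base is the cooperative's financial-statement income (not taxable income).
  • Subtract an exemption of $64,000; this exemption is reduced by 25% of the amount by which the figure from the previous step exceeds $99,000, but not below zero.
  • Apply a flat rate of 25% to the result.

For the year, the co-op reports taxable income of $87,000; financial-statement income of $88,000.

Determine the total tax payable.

Mainline income levy:
  $79,000 × 10% = $7,900
  $8,000 × 14% = $1,120
  → $9,020

Tentative minimum tax:
  Base (financial-statement income): $88,000
  Exemption: $88,000 ≤ $99,000, so full $64,000 applies
  Base: $88,000 − $64,000 = $24,000
  $24,000 × 25% = $6,000

$9,020 > $6,000, so the mainline income levy governs.

$9,020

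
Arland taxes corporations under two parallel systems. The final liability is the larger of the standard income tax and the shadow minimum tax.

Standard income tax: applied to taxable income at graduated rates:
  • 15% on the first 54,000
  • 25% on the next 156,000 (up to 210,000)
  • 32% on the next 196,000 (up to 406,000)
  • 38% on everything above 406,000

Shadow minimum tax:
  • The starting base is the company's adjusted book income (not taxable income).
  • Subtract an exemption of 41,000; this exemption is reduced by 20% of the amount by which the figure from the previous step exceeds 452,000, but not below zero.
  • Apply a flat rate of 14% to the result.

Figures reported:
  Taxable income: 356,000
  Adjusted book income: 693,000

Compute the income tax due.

97,020

Standard income tax:
  54,000 × 15% = 8,100
  156,000 × 25% = 39,000
  146,000 × 32% = 46,720
  → 93,820

Shadow minimum tax:
  Base (adjusted book income): 693,000
  Exemption: 20% × (693,000 − 452,000) = 48,200 ≥ 41,000, so the exemption is fully phased out
  Base: 693,000 − 0 = 693,000
  693,000 × 14% = 97,020

97,020 > 93,820, so the shadow minimum tax is the binding amount.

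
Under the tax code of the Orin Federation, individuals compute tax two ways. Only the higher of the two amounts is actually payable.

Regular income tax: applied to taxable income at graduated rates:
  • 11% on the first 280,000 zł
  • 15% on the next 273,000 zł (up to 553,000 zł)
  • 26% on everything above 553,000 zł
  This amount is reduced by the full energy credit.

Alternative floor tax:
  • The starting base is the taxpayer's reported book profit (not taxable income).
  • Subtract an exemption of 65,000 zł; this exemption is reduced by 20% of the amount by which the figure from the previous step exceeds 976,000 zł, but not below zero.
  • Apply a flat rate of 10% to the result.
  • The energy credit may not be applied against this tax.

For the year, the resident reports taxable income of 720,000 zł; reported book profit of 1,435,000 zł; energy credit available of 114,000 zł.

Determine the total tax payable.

143,500 zł

Alternative floor tax:
  Base (reported book profit): 1,435,000 zł
  Exemption: 20% × (1,435,000 zł − 976,000 zł) = 91,800 zł ≥ 65,000 zł, so the exemption is fully phased out
  Base: 1,435,000 zł − 0 zł = 1,435,000 zł
  1,435,000 zł × 10% = 143,500 zł

Regular income tax:
  280,000 zł × 11% = 30,800 zł
  273,000 zł × 15% = 40,950 zł
  167,000 zł × 26% = 43,420 zł
  → 115,170 zł
  Less energy credit 114,000 zł → 1,170 zł

143,500 zł > 1,170 zł, so the alternative floor tax is the binding amount.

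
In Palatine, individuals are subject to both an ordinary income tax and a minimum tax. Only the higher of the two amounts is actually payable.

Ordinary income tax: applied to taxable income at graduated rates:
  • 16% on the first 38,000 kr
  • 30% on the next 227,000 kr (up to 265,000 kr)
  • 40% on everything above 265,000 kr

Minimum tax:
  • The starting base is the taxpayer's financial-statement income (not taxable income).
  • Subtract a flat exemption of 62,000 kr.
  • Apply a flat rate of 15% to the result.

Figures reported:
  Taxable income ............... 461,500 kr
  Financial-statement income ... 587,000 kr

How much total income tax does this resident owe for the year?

152,780 kr

Ordinary income tax:
  38,000 kr × 16% = 6,080 kr
  227,000 kr × 30% = 68,100 kr
  196,500 kr × 40% = 78,600 kr
  → 152,780 kr

Minimum tax:
  Base (financial-statement income): 587,000 kr
  Less exemption 62,000 kr → base 525,000 kr
  525,000 kr × 15% = 78,750 kr

152,780 kr > 78,750 kr, so the ordinary income tax governs.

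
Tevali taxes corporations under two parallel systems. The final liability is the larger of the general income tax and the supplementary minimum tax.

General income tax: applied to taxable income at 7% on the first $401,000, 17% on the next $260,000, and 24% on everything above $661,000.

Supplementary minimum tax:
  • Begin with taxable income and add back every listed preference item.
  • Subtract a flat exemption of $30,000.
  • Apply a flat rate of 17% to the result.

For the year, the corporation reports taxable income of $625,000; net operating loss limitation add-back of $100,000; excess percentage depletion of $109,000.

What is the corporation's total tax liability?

General income tax:
  $401,000 × 7% = $28,070
  $224,000 × 17% = $38,080
  → $66,150

Supplementary minimum tax:
  Adjusted income: $625,000 + $100,000 + $109,000 = $834,000
  Less exemption $30,000 → base $804,000
  $804,000 × 17% = $136,680

$136,680 > $66,150, so the supplementary minimum tax is the binding amount.

$136,680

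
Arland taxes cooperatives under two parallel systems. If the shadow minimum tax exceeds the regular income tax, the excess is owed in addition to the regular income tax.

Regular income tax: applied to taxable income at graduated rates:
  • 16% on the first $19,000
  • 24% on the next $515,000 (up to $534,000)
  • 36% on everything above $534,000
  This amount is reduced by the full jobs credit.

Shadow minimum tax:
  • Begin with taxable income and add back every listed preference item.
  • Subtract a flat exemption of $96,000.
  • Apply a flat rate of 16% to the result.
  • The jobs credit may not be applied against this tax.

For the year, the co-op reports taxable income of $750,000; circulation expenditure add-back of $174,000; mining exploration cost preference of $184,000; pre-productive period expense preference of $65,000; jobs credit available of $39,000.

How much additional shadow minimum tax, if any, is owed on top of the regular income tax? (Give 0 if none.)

$6,920

Regular income tax:
  $19,000 × 16% = $3,040
  $515,000 × 24% = $123,600
  $216,000 × 36% = $77,760
  → $204,400
  Less jobs credit $39,000 → $165,400

Shadow minimum tax:
  Adjusted income: $750,000 + $174,000 + $184,000 + $65,000 = $1,173,000
  Less exemption $96,000 → base $1,077,000
  $1,077,000 × 16% = $172,320

Excess of shadow minimum tax over regular income tax: $172,320 − $165,400 = $6,920.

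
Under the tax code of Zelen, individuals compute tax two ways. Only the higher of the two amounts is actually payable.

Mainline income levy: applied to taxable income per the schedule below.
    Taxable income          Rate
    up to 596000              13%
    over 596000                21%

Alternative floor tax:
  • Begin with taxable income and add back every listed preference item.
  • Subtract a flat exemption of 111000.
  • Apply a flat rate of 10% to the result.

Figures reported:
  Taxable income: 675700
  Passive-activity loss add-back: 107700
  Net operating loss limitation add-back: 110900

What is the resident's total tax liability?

Mainline income levy:
  596000 × 13% = 77480
  79700 × 21% = 16737
  → 94217

Alternative floor tax:
  Adjusted income: 675700 + 107700 + 110900 = 894300
  Less exemption 111000 → base 783300
  783300 × 10% = 78330

94217 > 78330, so the mainline income levy governs.

94217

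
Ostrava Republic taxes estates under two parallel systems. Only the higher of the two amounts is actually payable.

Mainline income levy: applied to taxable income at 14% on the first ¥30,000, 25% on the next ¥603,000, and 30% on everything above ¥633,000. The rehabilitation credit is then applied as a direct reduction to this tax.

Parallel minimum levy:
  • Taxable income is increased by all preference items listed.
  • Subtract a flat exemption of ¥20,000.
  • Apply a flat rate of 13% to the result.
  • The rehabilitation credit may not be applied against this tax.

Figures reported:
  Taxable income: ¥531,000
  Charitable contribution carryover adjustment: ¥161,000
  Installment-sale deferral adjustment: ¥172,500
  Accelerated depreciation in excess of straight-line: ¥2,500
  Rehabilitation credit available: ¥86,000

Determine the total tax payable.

¥110,110

Mainline income levy:
  ¥30,000 × 14% = ¥4,200
  ¥501,000 × 25% = ¥125,250
  → ¥129,450
  Less rehabilitation credit ¥86,000 → ¥43,450

Parallel minimum levy:
  Adjusted income: ¥531,000 + ¥161,000 + ¥172,500 + ¥2,500 = ¥867,000
  Less exemption ¥20,000 → base ¥847,000
  ¥847,000 × 13% = ¥110,110

¥110,110 > ¥43,450, so the parallel minimum levy is the binding amount.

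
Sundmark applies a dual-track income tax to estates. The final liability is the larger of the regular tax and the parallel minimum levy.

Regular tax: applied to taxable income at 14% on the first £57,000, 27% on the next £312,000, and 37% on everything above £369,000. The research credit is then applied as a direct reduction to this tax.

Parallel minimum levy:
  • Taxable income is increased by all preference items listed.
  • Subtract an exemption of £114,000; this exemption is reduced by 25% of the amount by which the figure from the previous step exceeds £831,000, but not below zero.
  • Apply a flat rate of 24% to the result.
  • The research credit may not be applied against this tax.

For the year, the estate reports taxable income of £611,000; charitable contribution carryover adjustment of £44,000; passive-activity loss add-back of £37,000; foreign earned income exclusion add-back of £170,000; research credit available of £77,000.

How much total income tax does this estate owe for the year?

Regular tax:
  £57,000 × 14% = £7,980
  £312,000 × 27% = £84,240
  £242,000 × 37% = £89,540
  → £181,760
  Less research credit £77,000 → £104,760

Parallel minimum levy:
  Adjusted income: £611,000 + £44,000 + £37,000 + £170,000 = £862,000
  Exemption: £114,000 − 25% × (£862,000 − £831,000) = £114,000 − £7,750 = £106,250
  Base: £862,000 − £106,250 = £755,750
  £755,750 × 24% = £181,380

£181,380 > £104,760, so the parallel minimum levy is the binding amount.

£181,380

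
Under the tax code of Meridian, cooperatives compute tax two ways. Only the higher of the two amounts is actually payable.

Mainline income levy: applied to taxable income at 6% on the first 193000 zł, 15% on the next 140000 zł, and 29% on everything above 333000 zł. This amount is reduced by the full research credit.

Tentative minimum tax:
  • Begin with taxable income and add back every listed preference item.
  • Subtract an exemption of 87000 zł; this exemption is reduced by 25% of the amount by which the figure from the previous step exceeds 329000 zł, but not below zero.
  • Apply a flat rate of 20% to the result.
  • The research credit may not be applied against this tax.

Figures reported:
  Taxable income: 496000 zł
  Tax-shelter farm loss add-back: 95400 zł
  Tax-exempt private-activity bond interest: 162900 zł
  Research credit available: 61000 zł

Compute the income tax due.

150860 zł

Tentative minimum tax:
  Adjusted income: 496000 zł + 95400 zł + 162900 zł = 754300 zł
  Exemption: 25% × (754300 zł − 329000 zł) = 106325 zł ≥ 87000 zł, so the exemption is fully phased out
  Base: 754300 zł − 0 zł = 754300 zł
  754300 zł × 20% = 150860 zł

Mainline income levy:
  193000 zł × 6% = 11580 zł
  140000 zł × 15% = 21000 zł
  163000 zł × 29% = 47270 zł
  → 79850 zł
  Less research credit 61000 zł → 18850 zł

150860 zł > 18850 zł, so the tentative minimum tax is the binding amount.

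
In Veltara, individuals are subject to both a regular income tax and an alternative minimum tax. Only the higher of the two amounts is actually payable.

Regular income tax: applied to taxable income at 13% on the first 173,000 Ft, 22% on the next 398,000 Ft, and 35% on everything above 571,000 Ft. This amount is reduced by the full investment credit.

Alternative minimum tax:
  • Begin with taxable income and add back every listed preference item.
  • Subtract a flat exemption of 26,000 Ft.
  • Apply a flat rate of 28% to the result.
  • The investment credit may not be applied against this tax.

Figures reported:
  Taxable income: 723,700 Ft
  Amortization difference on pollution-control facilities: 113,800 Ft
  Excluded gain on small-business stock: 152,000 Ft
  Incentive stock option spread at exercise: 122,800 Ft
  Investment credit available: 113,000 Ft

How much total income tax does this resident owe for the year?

Regular income tax:
  173,000 Ft × 13% = 22,490 Ft
  398,000 Ft × 22% = 87,560 Ft
  152,700 Ft × 35% = 53,445 Ft
  → 163,495 Ft
  Less investment credit 113,000 Ft → 50,495 Ft

Alternative minimum tax:
  Adjusted income: 723,700 Ft + 113,800 Ft + 152,000 Ft + 122,800 Ft = 1,112,300 Ft
  Less exemption 26,000 Ft → base 1,086,300 Ft
  1,086,300 Ft × 28% = 304,164 Ft

304,164 Ft > 50,495 Ft, so the alternative minimum tax is the binding amount.

304,164 Ft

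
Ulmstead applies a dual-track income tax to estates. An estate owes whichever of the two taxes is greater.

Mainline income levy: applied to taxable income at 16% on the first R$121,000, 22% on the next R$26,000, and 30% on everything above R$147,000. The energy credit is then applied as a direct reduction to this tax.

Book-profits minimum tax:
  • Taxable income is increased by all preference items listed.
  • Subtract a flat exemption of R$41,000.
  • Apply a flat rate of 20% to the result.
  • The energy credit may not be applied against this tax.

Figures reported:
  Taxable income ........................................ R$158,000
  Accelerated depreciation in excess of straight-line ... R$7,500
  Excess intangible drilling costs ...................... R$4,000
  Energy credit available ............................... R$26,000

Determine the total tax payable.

Mainline income levy:
  R$121,000 × 16% = R$19,360
  R$26,000 × 22% = R$5,720
  R$11,000 × 30% = R$3,300
  → R$28,380
  Less energy credit R$26,000 → R$2,380

Book-profits minimum tax:
  Adjusted income: R$158,000 + R$7,500 + R$4,000 = R$169,500
  Less exemption R$41,000 → base R$128,500
  R$128,500 × 20% = R$25,700

R$25,700 > R$2,380, so the book-profits minimum tax is the binding amount.

R$25,700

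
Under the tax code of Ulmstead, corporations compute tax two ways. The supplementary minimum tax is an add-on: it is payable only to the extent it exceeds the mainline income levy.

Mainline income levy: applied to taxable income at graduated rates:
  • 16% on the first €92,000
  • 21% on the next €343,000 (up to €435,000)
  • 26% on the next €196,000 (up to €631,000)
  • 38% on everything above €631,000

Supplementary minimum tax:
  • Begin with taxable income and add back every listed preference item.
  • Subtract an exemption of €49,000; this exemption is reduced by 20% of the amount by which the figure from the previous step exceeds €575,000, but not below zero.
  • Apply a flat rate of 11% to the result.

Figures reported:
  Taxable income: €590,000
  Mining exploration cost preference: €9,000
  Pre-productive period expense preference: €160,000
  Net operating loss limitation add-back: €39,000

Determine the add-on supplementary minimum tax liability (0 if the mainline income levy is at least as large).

Mainline income levy:
  €92,000 × 16% = €14,720
  €343,000 × 21% = €72,030
  €155,000 × 26% = €40,300
  → €127,050

Supplementary minimum tax:
  Adjusted income: €590,000 + €9,000 + €160,000 + €39,000 = €798,000
  Exemption: €49,000 − 20% × (€798,000 − €575,000) = €49,000 − €44,600 = €4,400
  Base: €798,000 − €4,400 = €793,600
  €793,600 × 11% = €87,296

€87,296 ≤ €127,050, so no add-on is due.

€0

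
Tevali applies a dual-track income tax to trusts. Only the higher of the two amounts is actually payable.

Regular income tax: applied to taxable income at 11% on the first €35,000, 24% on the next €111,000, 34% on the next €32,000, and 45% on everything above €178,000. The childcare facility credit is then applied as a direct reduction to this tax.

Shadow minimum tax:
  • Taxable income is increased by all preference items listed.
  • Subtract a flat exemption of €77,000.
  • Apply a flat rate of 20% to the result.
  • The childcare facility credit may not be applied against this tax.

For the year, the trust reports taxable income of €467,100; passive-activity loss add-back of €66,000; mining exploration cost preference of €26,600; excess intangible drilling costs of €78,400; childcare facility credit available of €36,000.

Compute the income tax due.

Regular income tax:
  €35,000 × 11% = €3,850
  €111,000 × 24% = €26,640
  €32,000 × 34% = €10,880
  €289,100 × 45% = €130,095
  → €171,465
  Less childcare facility credit €36,000 → €135,465

Shadow minimum tax:
  Adjusted income: €467,100 + €66,000 + €26,600 + €78,400 = €638,100
  Less exemption €77,000 → base €561,100
  €561,100 × 20% = €112,220

€135,465 > €112,220, so the regular income tax governs.

€135,465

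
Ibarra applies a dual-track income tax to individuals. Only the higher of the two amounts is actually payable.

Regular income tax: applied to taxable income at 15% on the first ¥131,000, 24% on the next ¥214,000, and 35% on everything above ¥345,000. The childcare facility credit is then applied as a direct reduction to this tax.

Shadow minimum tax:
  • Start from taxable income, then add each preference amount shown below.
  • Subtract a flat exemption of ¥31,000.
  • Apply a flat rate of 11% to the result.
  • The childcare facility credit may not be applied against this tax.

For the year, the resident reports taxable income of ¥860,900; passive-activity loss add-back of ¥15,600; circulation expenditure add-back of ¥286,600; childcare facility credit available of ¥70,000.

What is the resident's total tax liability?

¥181,575

Regular income tax:
  ¥131,000 × 15% = ¥19,650
  ¥214,000 × 24% = ¥51,360
  ¥515,900 × 35% = ¥180,565
  → ¥251,575
  Less childcare facility credit ¥70,000 → ¥181,575

Shadow minimum tax:
  Adjusted income: ¥860,900 + ¥15,600 + ¥286,600 = ¥1,163,100
  Less exemption ¥31,000 → base ¥1,132,100
  ¥1,132,100 × 11% = ¥124,531

¥181,575 > ¥124,531, so the regular income tax governs.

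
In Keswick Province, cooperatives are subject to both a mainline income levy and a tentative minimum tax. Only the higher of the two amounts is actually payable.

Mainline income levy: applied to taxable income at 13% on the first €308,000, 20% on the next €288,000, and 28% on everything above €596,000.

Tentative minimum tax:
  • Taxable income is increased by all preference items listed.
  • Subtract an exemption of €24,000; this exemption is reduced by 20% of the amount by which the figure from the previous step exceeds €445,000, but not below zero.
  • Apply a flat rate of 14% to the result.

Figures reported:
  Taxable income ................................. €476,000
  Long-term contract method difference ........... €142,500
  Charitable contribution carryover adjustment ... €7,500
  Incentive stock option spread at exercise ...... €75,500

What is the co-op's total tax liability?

Tentative minimum tax:
  Adjusted income: €476,000 + €142,500 + €7,500 + €75,500 = €701,500
  Exemption: 20% × (€701,500 − €445,000) = €51,300 ≥ €24,000, so the exemption is fully phased out
  Base: €701,500 − €0 = €701,500
  €701,500 × 14% = €98,210

Mainline income levy:
  €308,000 × 13% = €40,040
  €168,000 × 20% = €33,600
  → €73,640

€98,210 > €73,640, so the tentative minimum tax is the binding amount.

€98,210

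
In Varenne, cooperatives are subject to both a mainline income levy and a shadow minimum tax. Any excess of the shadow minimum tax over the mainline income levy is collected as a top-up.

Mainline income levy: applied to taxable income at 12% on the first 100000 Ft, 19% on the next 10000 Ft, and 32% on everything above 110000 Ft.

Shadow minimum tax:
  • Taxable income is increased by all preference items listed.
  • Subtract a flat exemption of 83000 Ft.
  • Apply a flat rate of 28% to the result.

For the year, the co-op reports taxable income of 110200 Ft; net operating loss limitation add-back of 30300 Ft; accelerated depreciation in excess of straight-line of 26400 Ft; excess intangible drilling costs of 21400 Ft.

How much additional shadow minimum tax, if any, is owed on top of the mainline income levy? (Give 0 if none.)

15520 Ft

Mainline income levy:
  100000 Ft × 12% = 12000 Ft
  10000 Ft × 19% = 1900 Ft
  200 Ft × 32% = 64 Ft
  → 13964 Ft

Shadow minimum tax:
  Adjusted income: 110200 Ft + 30300 Ft + 26400 Ft + 21400 Ft = 188300 Ft
  Less exemption 83000 Ft → base 105300 Ft
  105300 Ft × 28% = 29484 Ft

Excess of shadow minimum tax over mainline income levy: 29484 Ft − 13964 Ft = 15520 Ft.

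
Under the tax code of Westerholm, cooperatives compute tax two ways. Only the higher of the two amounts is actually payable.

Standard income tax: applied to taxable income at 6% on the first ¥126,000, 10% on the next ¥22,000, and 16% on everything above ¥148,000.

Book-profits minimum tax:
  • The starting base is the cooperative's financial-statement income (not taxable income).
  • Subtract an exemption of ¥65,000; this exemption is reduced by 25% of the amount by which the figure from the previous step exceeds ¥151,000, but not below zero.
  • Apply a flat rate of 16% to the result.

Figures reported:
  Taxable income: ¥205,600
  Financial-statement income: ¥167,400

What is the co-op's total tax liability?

Book-profits minimum tax:
  Base (financial-statement income): ¥167,400
  Exemption: ¥65,000 − 25% × (¥167,400 − ¥151,000) = ¥65,000 − ¥4,100 = ¥60,900
  Base: ¥167,400 − ¥60,900 = ¥106,500
  ¥106,500 × 16% = ¥17,040

Standard income tax:
  ¥126,000 × 6% = ¥7,560
  ¥22,000 × 10% = ¥2,200
  ¥57,600 × 16% = ¥9,216
  → ¥18,976

¥18,976 > ¥17,040, so the standard income tax governs.

¥18,976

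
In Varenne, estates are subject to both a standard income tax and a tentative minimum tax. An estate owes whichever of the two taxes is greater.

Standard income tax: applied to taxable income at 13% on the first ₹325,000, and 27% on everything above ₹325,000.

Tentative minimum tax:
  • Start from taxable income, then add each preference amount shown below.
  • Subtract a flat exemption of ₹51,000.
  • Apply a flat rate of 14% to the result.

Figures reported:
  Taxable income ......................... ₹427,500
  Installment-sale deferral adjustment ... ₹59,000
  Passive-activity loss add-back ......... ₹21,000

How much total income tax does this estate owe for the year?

₹69,925

Tentative minimum tax:
  Adjusted income: ₹427,500 + ₹59,000 + ₹21,000 = ₹507,500
  Less exemption ₹51,000 → base ₹456,500
  ₹456,500 × 14% = ₹63,910

Standard income tax:
  ₹325,000 × 13% = ₹42,250
  ₹102,500 × 27% = ₹27,675
  → ₹69,925

₹69,925 > ₹63,910, so the standard income tax governs.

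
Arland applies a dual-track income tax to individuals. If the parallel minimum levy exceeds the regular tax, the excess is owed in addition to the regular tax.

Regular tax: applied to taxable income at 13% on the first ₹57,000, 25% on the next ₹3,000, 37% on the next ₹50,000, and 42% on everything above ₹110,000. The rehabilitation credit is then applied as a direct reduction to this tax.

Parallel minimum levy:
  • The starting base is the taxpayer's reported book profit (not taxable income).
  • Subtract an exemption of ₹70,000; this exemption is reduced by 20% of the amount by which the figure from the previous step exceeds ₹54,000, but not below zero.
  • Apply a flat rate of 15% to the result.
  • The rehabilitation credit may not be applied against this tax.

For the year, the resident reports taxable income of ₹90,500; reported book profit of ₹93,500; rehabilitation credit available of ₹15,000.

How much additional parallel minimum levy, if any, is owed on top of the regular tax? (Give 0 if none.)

Regular tax:
  ₹57,000 × 13% = ₹7,410
  ₹3,000 × 25% = ₹750
  ₹30,500 × 37% = ₹11,285
  → ₹19,445
  Less rehabilitation credit ₹15,000 → ₹4,445

Parallel minimum levy:
  Base (reported book profit): ₹93,500
  Exemption: ₹70,000 − 20% × (₹93,500 − ₹54,000) = ₹70,000 − ₹7,900 = ₹62,100
  Base: ₹93,500 − ₹62,100 = ₹31,400
  ₹31,400 × 15% = ₹4,710

Excess of parallel minimum levy over regular tax: ₹4,710 − ₹4,445 = ₹265.

₹265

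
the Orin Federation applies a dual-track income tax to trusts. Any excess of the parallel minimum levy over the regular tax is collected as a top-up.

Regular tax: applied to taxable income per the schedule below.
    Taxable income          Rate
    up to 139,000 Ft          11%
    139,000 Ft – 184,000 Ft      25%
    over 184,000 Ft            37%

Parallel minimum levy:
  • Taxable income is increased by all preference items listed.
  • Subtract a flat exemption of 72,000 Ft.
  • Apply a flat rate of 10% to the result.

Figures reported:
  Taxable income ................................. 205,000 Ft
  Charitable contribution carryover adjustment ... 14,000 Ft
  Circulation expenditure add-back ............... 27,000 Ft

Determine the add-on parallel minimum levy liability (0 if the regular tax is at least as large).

Regular tax:
  139,000 Ft × 11% = 15,290 Ft
  45,000 Ft × 25% = 11,250 Ft
  21,000 Ft × 37% = 7,770 Ft
  → 34,310 Ft

Parallel minimum levy:
  Adjusted income: 205,000 Ft + 14,000 Ft + 27,000 Ft = 246,000 Ft
  Less exemption 72,000 Ft → base 174,000 Ft
  174,000 Ft × 10% = 17,400 Ft

17,400 Ft ≤ 34,310 Ft, so no add-on is due.

0 Ft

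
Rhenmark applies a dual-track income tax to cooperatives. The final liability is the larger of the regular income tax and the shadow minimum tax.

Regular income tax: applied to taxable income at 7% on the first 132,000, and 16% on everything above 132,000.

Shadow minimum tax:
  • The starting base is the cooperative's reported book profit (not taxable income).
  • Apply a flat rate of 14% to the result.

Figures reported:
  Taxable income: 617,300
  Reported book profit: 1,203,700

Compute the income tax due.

168,518

Regular income tax:
  132,000 × 7% = 9,240
  485,300 × 16% = 77,648
  → 86,888

Shadow minimum tax:
  Base (reported book profit): 1,203,700
  1,203,700 × 14% = 168,518

168,518 > 86,888, so the shadow minimum tax is the binding amount.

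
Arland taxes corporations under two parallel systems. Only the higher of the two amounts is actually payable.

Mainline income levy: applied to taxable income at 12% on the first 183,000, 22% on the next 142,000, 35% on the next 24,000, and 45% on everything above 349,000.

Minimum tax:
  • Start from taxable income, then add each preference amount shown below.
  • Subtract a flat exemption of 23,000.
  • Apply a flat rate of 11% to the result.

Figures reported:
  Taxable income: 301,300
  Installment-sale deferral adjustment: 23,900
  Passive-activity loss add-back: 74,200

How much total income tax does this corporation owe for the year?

47,986

Minimum tax:
  Adjusted income: 301,300 + 23,900 + 74,200 = 399,400
  Less exemption 23,000 → base 376,400
  376,400 × 11% = 41,404

Mainline income levy:
  183,000 × 12% = 21,960
  118,300 × 22% = 26,026
  → 47,986

47,986 > 41,404, so the mainline income levy governs.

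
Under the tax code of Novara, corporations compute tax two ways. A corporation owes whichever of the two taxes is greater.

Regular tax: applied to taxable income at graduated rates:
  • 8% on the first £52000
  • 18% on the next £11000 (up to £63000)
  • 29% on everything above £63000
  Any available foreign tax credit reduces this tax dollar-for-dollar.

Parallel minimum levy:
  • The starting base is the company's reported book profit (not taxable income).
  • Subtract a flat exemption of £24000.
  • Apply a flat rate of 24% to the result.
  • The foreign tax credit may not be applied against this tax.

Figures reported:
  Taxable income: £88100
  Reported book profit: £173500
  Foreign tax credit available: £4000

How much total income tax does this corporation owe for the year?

Parallel minimum levy:
  Base (reported book profit): £173500
  Less exemption £24000 → base £149500
  £149500 × 24% = £35880

Regular tax:
  £52000 × 8% = £4160
  £11000 × 18% = £1980
  £25100 × 29% = £7279
  → £13419
  Less foreign tax credit £4000 → £9419

£35880 > £9419, so the parallel minimum levy is the binding amount.

£35880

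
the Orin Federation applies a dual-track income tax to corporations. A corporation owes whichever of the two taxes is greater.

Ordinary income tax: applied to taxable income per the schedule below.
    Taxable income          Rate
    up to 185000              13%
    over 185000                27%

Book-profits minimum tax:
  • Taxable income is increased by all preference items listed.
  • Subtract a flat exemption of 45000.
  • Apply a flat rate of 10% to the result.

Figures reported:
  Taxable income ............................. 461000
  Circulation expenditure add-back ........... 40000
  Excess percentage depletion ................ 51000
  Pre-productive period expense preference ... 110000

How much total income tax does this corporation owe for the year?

Ordinary income tax:
  185000 × 13% = 24050
  276000 × 27% = 74520
  → 98570

Book-profits minimum tax:
  Adjusted income: 461000 + 40000 + 51000 + 110000 = 662000
  Less exemption 45000 → base 617000
  617000 × 10% = 61700

98570 > 61700, so the ordinary income tax governs.

98570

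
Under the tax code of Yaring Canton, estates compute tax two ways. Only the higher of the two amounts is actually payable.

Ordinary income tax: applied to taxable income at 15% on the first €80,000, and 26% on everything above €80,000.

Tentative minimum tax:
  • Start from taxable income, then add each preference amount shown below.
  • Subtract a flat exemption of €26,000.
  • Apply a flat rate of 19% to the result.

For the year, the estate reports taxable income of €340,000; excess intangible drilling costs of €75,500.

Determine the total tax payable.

€79,600

Tentative minimum tax:
  Adjusted income: €340,000 + €75,500 = €415,500
  Less exemption €26,000 → base €389,500
  €389,500 × 19% = €74,005

Ordinary income tax:
  €80,000 × 15% = €12,000
  €260,000 × 26% = €67,600
  → €79,600

€79,600 > €74,005, so the ordinary income tax governs.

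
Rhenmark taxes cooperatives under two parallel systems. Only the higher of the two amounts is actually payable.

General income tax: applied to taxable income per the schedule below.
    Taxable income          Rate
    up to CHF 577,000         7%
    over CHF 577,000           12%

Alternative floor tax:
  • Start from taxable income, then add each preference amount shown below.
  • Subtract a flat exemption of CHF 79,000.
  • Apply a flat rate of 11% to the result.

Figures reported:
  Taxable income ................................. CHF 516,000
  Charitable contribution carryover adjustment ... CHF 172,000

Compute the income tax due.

Alternative floor tax:
  Adjusted income: CHF 516,000 + CHF 172,000 = CHF 688,000
  Less exemption CHF 79,000 → base CHF 609,000
  CHF 609,000 × 11% = CHF 66,990

General income tax:
  CHF 516,000 × 7% = CHF 36,120

CHF 66,990 > CHF 36,120, so the alternative floor tax is the binding amount.

CHF 66,990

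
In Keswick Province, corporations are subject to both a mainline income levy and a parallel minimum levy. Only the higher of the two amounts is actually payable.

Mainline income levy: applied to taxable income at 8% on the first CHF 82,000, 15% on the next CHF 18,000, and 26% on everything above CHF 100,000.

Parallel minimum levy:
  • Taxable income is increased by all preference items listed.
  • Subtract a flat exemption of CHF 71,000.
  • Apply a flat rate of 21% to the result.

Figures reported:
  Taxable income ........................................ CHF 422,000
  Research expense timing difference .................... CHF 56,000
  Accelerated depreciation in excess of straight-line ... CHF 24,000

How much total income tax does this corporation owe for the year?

CHF 92,980

Parallel minimum levy:
  Adjusted income: CHF 422,000 + CHF 56,000 + CHF 24,000 = CHF 502,000
  Less exemption CHF 71,000 → base CHF 431,000
  CHF 431,000 × 21% = CHF 90,510

Mainline income levy:
  CHF 82,000 × 8% = CHF 6,560
  CHF 18,000 × 15% = CHF 2,700
  CHF 322,000 × 26% = CHF 83,720
  → CHF 92,980

CHF 92,980 > CHF 90,510, so the mainline income levy governs.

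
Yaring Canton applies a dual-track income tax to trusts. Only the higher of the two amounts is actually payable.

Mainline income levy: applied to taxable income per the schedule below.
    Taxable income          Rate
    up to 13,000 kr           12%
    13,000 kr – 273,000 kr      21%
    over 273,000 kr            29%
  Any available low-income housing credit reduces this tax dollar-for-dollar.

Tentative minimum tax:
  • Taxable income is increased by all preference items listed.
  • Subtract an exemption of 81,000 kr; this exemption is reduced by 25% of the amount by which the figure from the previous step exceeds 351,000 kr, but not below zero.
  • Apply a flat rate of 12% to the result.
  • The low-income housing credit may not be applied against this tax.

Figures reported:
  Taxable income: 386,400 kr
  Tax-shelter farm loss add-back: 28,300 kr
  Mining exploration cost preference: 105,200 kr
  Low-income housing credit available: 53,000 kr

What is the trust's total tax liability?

Mainline income levy:
  13,000 kr × 12% = 1,560 kr
  260,000 kr × 21% = 54,600 kr
  113,400 kr × 29% = 32,886 kr
  → 89,046 kr
  Less low-income housing credit 53,000 kr → 36,046 kr

Tentative minimum tax:
  Adjusted income: 386,400 kr + 28,300 kr + 105,200 kr = 519,900 kr
  Exemption: 81,000 kr − 25% × (519,900 kr − 351,000 kr) = 81,000 kr − 42,225 kr = 38,775 kr
  Base: 519,900 kr − 38,775 kr = 481,125 kr
  481,125 kr × 12% = 57,735 kr

57,735 kr > 36,046 kr, so the tentative minimum tax is the binding amount.

57,735 kr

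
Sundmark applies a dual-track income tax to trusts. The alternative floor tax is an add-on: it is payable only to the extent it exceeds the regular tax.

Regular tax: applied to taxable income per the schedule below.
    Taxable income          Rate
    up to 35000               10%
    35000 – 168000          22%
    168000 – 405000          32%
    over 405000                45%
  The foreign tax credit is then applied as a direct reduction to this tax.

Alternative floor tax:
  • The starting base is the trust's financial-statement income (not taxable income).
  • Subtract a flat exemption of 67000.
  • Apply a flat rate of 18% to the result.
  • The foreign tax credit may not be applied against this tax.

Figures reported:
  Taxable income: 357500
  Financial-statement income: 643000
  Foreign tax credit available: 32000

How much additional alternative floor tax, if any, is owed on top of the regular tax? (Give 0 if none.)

42280

Alternative floor tax:
  Base (financial-statement income): 643000
  Less exemption 67000 → base 576000
  576000 × 18% = 103680

Regular tax:
  35000 × 10% = 3500
  133000 × 22% = 29260
  189500 × 32% = 60640
  → 93400
  Less foreign tax credit 32000 → 61400

Excess of alternative floor tax over regular tax: 103680 − 61400 = 42280.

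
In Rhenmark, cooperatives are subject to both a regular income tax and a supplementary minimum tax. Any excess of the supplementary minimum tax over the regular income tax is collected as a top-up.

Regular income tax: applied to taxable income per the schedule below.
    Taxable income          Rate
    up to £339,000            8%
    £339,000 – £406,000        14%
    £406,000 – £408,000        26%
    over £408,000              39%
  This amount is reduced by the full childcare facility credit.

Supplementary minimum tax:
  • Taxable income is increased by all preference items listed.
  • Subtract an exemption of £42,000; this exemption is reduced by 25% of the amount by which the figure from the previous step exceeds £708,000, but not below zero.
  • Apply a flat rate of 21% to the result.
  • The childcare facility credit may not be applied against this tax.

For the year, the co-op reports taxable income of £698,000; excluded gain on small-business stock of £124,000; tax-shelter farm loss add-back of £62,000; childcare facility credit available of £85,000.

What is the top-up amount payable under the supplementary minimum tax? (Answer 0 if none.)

Regular income tax:
  £339,000 × 8% = £27,120
  £67,000 × 14% = £9,380
  £2,000 × 26% = £520
  £290,000 × 39% = £113,100
  → £150,120
  Less childcare facility credit £85,000 → £65,120

Supplementary minimum tax:
  Adjusted income: £698,000 + £124,000 + £62,000 = £884,000
  Exemption: 25% × (£884,000 − £708,000) = £44,000 ≥ £42,000, so the exemption is fully phased out
  Base: £884,000 − £0 = £884,000
  £884,000 × 21% = £185,640

Excess of supplementary minimum tax over regular income tax: £185,640 − £65,120 = £120,520.

£120,520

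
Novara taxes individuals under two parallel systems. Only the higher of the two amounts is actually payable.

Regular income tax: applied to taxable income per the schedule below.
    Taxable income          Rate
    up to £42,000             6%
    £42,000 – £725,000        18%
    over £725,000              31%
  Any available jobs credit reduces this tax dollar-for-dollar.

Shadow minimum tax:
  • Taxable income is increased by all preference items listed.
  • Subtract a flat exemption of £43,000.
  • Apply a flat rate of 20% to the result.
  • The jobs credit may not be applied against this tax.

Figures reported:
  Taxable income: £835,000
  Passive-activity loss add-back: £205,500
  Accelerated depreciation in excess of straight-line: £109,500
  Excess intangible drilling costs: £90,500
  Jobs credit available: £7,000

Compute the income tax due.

£239,500

Regular income tax:
  £42,000 × 6% = £2,520
  £683,000 × 18% = £122,940
  £110,000 × 31% = £34,100
  → £159,560
  Less jobs credit £7,000 → £152,560

Shadow minimum tax:
  Adjusted income: £835,000 + £205,500 + £109,500 + £90,500 = £1,240,500
  Less exemption £43,000 → base £1,197,500
  £1,197,500 × 20% = £239,500

£239,500 > £152,560, so the shadow minimum tax is the binding amount.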